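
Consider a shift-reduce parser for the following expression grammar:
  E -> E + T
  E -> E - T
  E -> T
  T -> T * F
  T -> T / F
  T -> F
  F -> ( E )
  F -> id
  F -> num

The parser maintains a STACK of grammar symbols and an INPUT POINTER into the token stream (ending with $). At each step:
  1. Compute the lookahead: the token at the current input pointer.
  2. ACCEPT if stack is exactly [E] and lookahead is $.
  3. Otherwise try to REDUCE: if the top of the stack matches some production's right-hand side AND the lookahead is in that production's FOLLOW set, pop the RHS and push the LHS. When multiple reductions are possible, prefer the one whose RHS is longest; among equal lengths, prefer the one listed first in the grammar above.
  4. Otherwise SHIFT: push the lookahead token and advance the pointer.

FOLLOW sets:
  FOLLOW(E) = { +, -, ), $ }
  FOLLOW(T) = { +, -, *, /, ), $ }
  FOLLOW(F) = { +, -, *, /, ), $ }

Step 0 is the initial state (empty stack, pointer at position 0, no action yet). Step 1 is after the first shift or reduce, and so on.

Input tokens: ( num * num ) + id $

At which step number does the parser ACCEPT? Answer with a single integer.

Answer: 19

Derivation:
Step 1: shift (. Stack=[(] ptr=1 lookahead=num remaining=[num * num ) + id $]
Step 2: shift num. Stack=[( num] ptr=2 lookahead=* remaining=[* num ) + id $]
Step 3: reduce F->num. Stack=[( F] ptr=2 lookahead=* remaining=[* num ) + id $]
Step 4: reduce T->F. Stack=[( T] ptr=2 lookahead=* remaining=[* num ) + id $]
Step 5: shift *. Stack=[( T *] ptr=3 lookahead=num remaining=[num ) + id $]
Step 6: shift num. Stack=[( T * num] ptr=4 lookahead=) remaining=[) + id $]
Step 7: reduce F->num. Stack=[( T * F] ptr=4 lookahead=) remaining=[) + id $]
Step 8: reduce T->T * F. Stack=[( T] ptr=4 lookahead=) remaining=[) + id $]
Step 9: reduce E->T. Stack=[( E] ptr=4 lookahead=) remaining=[) + id $]
Step 10: shift ). Stack=[( E )] ptr=5 lookahead=+ remaining=[+ id $]
Step 11: reduce F->( E ). Stack=[F] ptr=5 lookahead=+ remaining=[+ id $]
Step 12: reduce T->F. Stack=[T] ptr=5 lookahead=+ remaining=[+ id $]
Step 13: reduce E->T. Stack=[E] ptr=5 lookahead=+ remaining=[+ id $]
Step 14: shift +. Stack=[E +] ptr=6 lookahead=id remaining=[id $]
Step 15: shift id. Stack=[E + id] ptr=7 lookahead=$ remaining=[$]
Step 16: reduce F->id. Stack=[E + F] ptr=7 lookahead=$ remaining=[$]
Step 17: reduce T->F. Stack=[E + T] ptr=7 lookahead=$ remaining=[$]
Step 18: reduce E->E + T. Stack=[E] ptr=7 lookahead=$ remaining=[$]
Step 19: accept. Stack=[E] ptr=7 lookahead=$ remaining=[$]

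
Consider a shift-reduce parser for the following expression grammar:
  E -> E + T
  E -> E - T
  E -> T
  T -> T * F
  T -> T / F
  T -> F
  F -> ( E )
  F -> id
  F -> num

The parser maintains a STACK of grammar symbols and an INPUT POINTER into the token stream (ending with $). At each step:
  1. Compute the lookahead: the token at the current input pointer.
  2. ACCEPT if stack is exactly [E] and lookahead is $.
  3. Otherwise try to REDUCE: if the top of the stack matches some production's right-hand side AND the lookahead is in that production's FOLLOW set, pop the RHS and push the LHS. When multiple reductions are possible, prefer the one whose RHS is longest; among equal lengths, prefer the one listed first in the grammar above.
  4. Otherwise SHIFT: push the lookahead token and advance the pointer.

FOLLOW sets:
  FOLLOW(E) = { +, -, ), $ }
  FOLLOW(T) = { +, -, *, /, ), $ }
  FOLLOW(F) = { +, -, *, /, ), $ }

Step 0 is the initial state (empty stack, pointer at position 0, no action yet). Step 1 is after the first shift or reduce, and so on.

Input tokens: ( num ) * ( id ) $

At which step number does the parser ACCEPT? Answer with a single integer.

Step 1: shift (. Stack=[(] ptr=1 lookahead=num remaining=[num ) * ( id ) $]
Step 2: shift num. Stack=[( num] ptr=2 lookahead=) remaining=[) * ( id ) $]
Step 3: reduce F->num. Stack=[( F] ptr=2 lookahead=) remaining=[) * ( id ) $]
Step 4: reduce T->F. Stack=[( T] ptr=2 lookahead=) remaining=[) * ( id ) $]
Step 5: reduce E->T. Stack=[( E] ptr=2 lookahead=) remaining=[) * ( id ) $]
Step 6: shift ). Stack=[( E )] ptr=3 lookahead=* remaining=[* ( id ) $]
Step 7: reduce F->( E ). Stack=[F] ptr=3 lookahead=* remaining=[* ( id ) $]
Step 8: reduce T->F. Stack=[T] ptr=3 lookahead=* remaining=[* ( id ) $]
Step 9: shift *. Stack=[T *] ptr=4 lookahead=( remaining=[( id ) $]
Step 10: shift (. Stack=[T * (] ptr=5 lookahead=id remaining=[id ) $]
Step 11: shift id. Stack=[T * ( id] ptr=6 lookahead=) remaining=[) $]
Step 12: reduce F->id. Stack=[T * ( F] ptr=6 lookahead=) remaining=[) $]
Step 13: reduce T->F. Stack=[T * ( T] ptr=6 lookahead=) remaining=[) $]
Step 14: reduce E->T. Stack=[T * ( E] ptr=6 lookahead=) remaining=[) $]
Step 15: shift ). Stack=[T * ( E )] ptr=7 lookahead=$ remaining=[$]
Step 16: reduce F->( E ). Stack=[T * F] ptr=7 lookahead=$ remaining=[$]
Step 17: reduce T->T * F. Stack=[T] ptr=7 lookahead=$ remaining=[$]
Step 18: reduce E->T. Stack=[E] ptr=7 lookahead=$ remaining=[$]
Step 19: accept. Stack=[E] ptr=7 lookahead=$ remaining=[$]

Answer: 19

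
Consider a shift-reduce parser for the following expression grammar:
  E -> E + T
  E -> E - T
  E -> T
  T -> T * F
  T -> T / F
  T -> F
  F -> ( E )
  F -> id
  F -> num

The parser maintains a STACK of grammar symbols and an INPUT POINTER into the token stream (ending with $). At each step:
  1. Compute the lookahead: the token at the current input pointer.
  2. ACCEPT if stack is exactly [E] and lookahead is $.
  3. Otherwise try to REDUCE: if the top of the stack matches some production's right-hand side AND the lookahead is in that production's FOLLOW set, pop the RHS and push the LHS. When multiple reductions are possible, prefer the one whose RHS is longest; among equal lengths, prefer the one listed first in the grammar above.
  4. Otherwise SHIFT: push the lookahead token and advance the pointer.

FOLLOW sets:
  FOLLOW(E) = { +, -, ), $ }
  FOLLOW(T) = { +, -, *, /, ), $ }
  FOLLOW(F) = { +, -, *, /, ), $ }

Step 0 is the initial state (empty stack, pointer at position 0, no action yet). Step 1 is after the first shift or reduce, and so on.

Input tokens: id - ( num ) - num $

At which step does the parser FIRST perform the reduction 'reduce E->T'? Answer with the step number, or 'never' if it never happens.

Answer: 4

Derivation:
Step 1: shift id. Stack=[id] ptr=1 lookahead=- remaining=[- ( num ) - num $]
Step 2: reduce F->id. Stack=[F] ptr=1 lookahead=- remaining=[- ( num ) - num $]
Step 3: reduce T->F. Stack=[T] ptr=1 lookahead=- remaining=[- ( num ) - num $]
Step 4: reduce E->T. Stack=[E] ptr=1 lookahead=- remaining=[- ( num ) - num $]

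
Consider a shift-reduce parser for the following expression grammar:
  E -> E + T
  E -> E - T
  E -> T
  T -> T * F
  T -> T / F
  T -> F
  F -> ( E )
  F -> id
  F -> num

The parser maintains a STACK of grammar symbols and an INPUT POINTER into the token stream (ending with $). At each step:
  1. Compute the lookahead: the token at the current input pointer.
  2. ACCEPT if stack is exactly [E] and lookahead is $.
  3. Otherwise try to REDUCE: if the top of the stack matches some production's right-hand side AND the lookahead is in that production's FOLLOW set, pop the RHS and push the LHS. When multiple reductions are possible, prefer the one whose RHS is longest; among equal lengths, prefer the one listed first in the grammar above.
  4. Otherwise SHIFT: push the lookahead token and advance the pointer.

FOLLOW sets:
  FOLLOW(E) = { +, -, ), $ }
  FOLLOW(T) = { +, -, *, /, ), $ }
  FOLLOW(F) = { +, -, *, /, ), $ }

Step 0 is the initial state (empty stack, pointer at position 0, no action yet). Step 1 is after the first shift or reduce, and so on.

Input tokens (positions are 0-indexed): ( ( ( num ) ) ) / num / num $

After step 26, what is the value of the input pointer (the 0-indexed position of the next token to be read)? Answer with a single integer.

Answer: 11

Derivation:
Step 1: shift (. Stack=[(] ptr=1 lookahead=( remaining=[( ( num ) ) ) / num / num $]
Step 2: shift (. Stack=[( (] ptr=2 lookahead=( remaining=[( num ) ) ) / num / num $]
Step 3: shift (. Stack=[( ( (] ptr=3 lookahead=num remaining=[num ) ) ) / num / num $]
Step 4: shift num. Stack=[( ( ( num] ptr=4 lookahead=) remaining=[) ) ) / num / num $]
Step 5: reduce F->num. Stack=[( ( ( F] ptr=4 lookahead=) remaining=[) ) ) / num / num $]
Step 6: reduce T->F. Stack=[( ( ( T] ptr=4 lookahead=) remaining=[) ) ) / num / num $]
Step 7: reduce E->T. Stack=[( ( ( E] ptr=4 lookahead=) remaining=[) ) ) / num / num $]
Step 8: shift ). Stack=[( ( ( E )] ptr=5 lookahead=) remaining=[) ) / num / num $]
Step 9: reduce F->( E ). Stack=[( ( F] ptr=5 lookahead=) remaining=[) ) / num / num $]
Step 10: reduce T->F. Stack=[( ( T] ptr=5 lookahead=) remaining=[) ) / num / num $]
Step 11: reduce E->T. Stack=[( ( E] ptr=5 lookahead=) remaining=[) ) / num / num $]
Step 12: shift ). Stack=[( ( E )] ptr=6 lookahead=) remaining=[) / num / num $]
Step 13: reduce F->( E ). Stack=[( F] ptr=6 lookahead=) remaining=[) / num / num $]
Step 14: reduce T->F. Stack=[( T] ptr=6 lookahead=) remaining=[) / num / num $]
Step 15: reduce E->T. Stack=[( E] ptr=6 lookahead=) remaining=[) / num / num $]
Step 16: shift ). Stack=[( E )] ptr=7 lookahead=/ remaining=[/ num / num $]
Step 17: reduce F->( E ). Stack=[F] ptr=7 lookahead=/ remaining=[/ num / num $]
Step 18: reduce T->F. Stack=[T] ptr=7 lookahead=/ remaining=[/ num / num $]
Step 19: shift /. Stack=[T /] ptr=8 lookahead=num remaining=[num / num $]
Step 20: shift num. Stack=[T / num] ptr=9 lookahead=/ remaining=[/ num $]
Step 21: reduce F->num. Stack=[T / F] ptr=9 lookahead=/ remaining=[/ num $]
Step 22: reduce T->T / F. Stack=[T] ptr=9 lookahead=/ remaining=[/ num $]
Step 23: shift /. Stack=[T /] ptr=10 lookahead=num remaining=[num $]
Step 24: shift num. Stack=[T / num] ptr=11 lookahead=$ remaining=[$]
Step 25: reduce F->num. Stack=[T / F] ptr=11 lookahead=$ remaining=[$]
Step 26: reduce T->T / F. Stack=[T] ptr=11 lookahead=$ remaining=[$]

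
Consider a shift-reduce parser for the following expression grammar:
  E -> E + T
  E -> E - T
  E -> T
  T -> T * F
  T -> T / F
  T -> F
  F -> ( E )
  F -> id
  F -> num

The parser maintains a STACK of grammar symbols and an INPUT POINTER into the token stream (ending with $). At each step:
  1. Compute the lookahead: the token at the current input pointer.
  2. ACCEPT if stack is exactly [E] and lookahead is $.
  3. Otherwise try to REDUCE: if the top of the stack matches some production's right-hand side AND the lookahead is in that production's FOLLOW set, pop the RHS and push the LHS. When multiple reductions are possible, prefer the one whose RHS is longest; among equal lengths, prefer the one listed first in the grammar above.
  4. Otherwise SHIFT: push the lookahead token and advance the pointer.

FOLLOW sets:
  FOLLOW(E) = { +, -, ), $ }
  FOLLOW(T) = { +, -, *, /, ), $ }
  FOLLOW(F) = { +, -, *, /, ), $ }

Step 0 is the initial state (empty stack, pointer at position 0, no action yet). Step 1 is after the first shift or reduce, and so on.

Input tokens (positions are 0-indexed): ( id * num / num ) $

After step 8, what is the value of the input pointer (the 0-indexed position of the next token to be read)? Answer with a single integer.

Step 1: shift (. Stack=[(] ptr=1 lookahead=id remaining=[id * num / num ) $]
Step 2: shift id. Stack=[( id] ptr=2 lookahead=* remaining=[* num / num ) $]
Step 3: reduce F->id. Stack=[( F] ptr=2 lookahead=* remaining=[* num / num ) $]
Step 4: reduce T->F. Stack=[( T] ptr=2 lookahead=* remaining=[* num / num ) $]
Step 5: shift *. Stack=[( T *] ptr=3 lookahead=num remaining=[num / num ) $]
Step 6: shift num. Stack=[( T * num] ptr=4 lookahead=/ remaining=[/ num ) $]
Step 7: reduce F->num. Stack=[( T * F] ptr=4 lookahead=/ remaining=[/ num ) $]
Step 8: reduce T->T * F. Stack=[( T] ptr=4 lookahead=/ remaining=[/ num ) $]

Answer: 4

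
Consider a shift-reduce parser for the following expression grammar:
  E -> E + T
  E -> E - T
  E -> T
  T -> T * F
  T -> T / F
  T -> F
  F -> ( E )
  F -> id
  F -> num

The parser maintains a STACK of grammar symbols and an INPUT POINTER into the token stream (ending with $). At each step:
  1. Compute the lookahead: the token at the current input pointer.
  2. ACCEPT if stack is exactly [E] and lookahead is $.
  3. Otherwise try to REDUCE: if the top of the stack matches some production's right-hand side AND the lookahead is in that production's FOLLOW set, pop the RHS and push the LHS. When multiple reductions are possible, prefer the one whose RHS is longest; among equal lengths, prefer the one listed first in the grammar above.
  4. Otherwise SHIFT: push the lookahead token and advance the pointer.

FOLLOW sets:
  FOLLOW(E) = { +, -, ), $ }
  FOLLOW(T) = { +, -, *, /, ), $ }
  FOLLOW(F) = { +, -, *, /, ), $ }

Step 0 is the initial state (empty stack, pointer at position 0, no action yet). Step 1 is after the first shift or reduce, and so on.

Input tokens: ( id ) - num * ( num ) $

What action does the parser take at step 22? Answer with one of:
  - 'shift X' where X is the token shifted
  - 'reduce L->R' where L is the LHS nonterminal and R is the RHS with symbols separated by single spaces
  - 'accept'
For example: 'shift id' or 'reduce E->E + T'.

Step 1: shift (. Stack=[(] ptr=1 lookahead=id remaining=[id ) - num * ( num ) $]
Step 2: shift id. Stack=[( id] ptr=2 lookahead=) remaining=[) - num * ( num ) $]
Step 3: reduce F->id. Stack=[( F] ptr=2 lookahead=) remaining=[) - num * ( num ) $]
Step 4: reduce T->F. Stack=[( T] ptr=2 lookahead=) remaining=[) - num * ( num ) $]
Step 5: reduce E->T. Stack=[( E] ptr=2 lookahead=) remaining=[) - num * ( num ) $]
Step 6: shift ). Stack=[( E )] ptr=3 lookahead=- remaining=[- num * ( num ) $]
Step 7: reduce F->( E ). Stack=[F] ptr=3 lookahead=- remaining=[- num * ( num ) $]
Step 8: reduce T->F. Stack=[T] ptr=3 lookahead=- remaining=[- num * ( num ) $]
Step 9: reduce E->T. Stack=[E] ptr=3 lookahead=- remaining=[- num * ( num ) $]
Step 10: shift -. Stack=[E -] ptr=4 lookahead=num remaining=[num * ( num ) $]
Step 11: shift num. Stack=[E - num] ptr=5 lookahead=* remaining=[* ( num ) $]
Step 12: reduce F->num. Stack=[E - F] ptr=5 lookahead=* remaining=[* ( num ) $]
Step 13: reduce T->F. Stack=[E - T] ptr=5 lookahead=* remaining=[* ( num ) $]
Step 14: shift *. Stack=[E - T *] ptr=6 lookahead=( remaining=[( num ) $]
Step 15: shift (. Stack=[E - T * (] ptr=7 lookahead=num remaining=[num ) $]
Step 16: shift num. Stack=[E - T * ( num] ptr=8 lookahead=) remaining=[) $]
Step 17: reduce F->num. Stack=[E - T * ( F] ptr=8 lookahead=) remaining=[) $]
Step 18: reduce T->F. Stack=[E - T * ( T] ptr=8 lookahead=) remaining=[) $]
Step 19: reduce E->T. Stack=[E - T * ( E] ptr=8 lookahead=) remaining=[) $]
Step 20: shift ). Stack=[E - T * ( E )] ptr=9 lookahead=$ remaining=[$]
Step 21: reduce F->( E ). Stack=[E - T * F] ptr=9 lookahead=$ remaining=[$]
Step 22: reduce T->T * F. Stack=[E - T] ptr=9 lookahead=$ remaining=[$]

Answer: reduce T->T * F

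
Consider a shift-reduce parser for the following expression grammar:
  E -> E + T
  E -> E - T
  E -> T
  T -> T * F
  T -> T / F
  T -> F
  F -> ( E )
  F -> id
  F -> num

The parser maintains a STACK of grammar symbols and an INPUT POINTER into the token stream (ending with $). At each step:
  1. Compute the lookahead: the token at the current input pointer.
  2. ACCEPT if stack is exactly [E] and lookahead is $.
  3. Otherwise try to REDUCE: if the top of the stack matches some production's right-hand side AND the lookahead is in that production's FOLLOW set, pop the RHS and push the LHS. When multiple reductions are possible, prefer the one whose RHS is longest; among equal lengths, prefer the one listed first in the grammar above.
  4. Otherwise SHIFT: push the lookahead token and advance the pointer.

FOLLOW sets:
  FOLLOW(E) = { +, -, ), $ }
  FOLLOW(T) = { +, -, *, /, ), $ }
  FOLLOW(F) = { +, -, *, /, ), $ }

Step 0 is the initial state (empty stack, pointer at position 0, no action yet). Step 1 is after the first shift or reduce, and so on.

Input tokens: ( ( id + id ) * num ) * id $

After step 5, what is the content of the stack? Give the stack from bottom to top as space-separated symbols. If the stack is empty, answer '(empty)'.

Step 1: shift (. Stack=[(] ptr=1 lookahead=( remaining=[( id + id ) * num ) * id $]
Step 2: shift (. Stack=[( (] ptr=2 lookahead=id remaining=[id + id ) * num ) * id $]
Step 3: shift id. Stack=[( ( id] ptr=3 lookahead=+ remaining=[+ id ) * num ) * id $]
Step 4: reduce F->id. Stack=[( ( F] ptr=3 lookahead=+ remaining=[+ id ) * num ) * id $]
Step 5: reduce T->F. Stack=[( ( T] ptr=3 lookahead=+ remaining=[+ id ) * num ) * id $]

Answer: ( ( T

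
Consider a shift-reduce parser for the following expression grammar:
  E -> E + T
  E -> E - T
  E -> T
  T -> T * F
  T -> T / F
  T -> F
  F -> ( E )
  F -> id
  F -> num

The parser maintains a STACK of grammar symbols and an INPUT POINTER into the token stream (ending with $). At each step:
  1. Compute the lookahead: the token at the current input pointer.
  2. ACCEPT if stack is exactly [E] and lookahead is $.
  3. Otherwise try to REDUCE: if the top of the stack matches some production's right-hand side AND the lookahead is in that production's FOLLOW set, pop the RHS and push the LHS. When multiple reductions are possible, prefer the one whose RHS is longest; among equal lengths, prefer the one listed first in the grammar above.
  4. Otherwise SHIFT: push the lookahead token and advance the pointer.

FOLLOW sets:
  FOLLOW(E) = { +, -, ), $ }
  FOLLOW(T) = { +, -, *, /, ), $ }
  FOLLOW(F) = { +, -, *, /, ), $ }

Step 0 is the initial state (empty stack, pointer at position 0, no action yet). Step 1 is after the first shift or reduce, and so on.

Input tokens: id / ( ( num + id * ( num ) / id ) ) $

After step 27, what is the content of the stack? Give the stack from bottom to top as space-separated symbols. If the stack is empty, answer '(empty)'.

Step 1: shift id. Stack=[id] ptr=1 lookahead=/ remaining=[/ ( ( num + id * ( num ) / id ) ) $]
Step 2: reduce F->id. Stack=[F] ptr=1 lookahead=/ remaining=[/ ( ( num + id * ( num ) / id ) ) $]
Step 3: reduce T->F. Stack=[T] ptr=1 lookahead=/ remaining=[/ ( ( num + id * ( num ) / id ) ) $]
Step 4: shift /. Stack=[T /] ptr=2 lookahead=( remaining=[( ( num + id * ( num ) / id ) ) $]
Step 5: shift (. Stack=[T / (] ptr=3 lookahead=( remaining=[( num + id * ( num ) / id ) ) $]
Step 6: shift (. Stack=[T / ( (] ptr=4 lookahead=num remaining=[num + id * ( num ) / id ) ) $]
Step 7: shift num. Stack=[T / ( ( num] ptr=5 lookahead=+ remaining=[+ id * ( num ) / id ) ) $]
Step 8: reduce F->num. Stack=[T / ( ( F] ptr=5 lookahead=+ remaining=[+ id * ( num ) / id ) ) $]
Step 9: reduce T->F. Stack=[T / ( ( T] ptr=5 lookahead=+ remaining=[+ id * ( num ) / id ) ) $]
Step 10: reduce E->T. Stack=[T / ( ( E] ptr=5 lookahead=+ remaining=[+ id * ( num ) / id ) ) $]
Step 11: shift +. Stack=[T / ( ( E +] ptr=6 lookahead=id remaining=[id * ( num ) / id ) ) $]
Step 12: shift id. Stack=[T / ( ( E + id] ptr=7 lookahead=* remaining=[* ( num ) / id ) ) $]
Step 13: reduce F->id. Stack=[T / ( ( E + F] ptr=7 lookahead=* remaining=[* ( num ) / id ) ) $]
Step 14: reduce T->F. Stack=[T / ( ( E + T] ptr=7 lookahead=* remaining=[* ( num ) / id ) ) $]
Step 15: shift *. Stack=[T / ( ( E + T *] ptr=8 lookahead=( remaining=[( num ) / id ) ) $]
Step 16: shift (. Stack=[T / ( ( E + T * (] ptr=9 lookahead=num remaining=[num ) / id ) ) $]
Step 17: shift num. Stack=[T / ( ( E + T * ( num] ptr=10 lookahead=) remaining=[) / id ) ) $]
Step 18: reduce F->num. Stack=[T / ( ( E + T * ( F] ptr=10 lookahead=) remaining=[) / id ) ) $]
Step 19: reduce T->F. Stack=[T / ( ( E + T * ( T] ptr=10 lookahead=) remaining=[) / id ) ) $]
Step 20: reduce E->T. Stack=[T / ( ( E + T * ( E] ptr=10 lookahead=) remaining=[) / id ) ) $]
Step 21: shift ). Stack=[T / ( ( E + T * ( E )] ptr=11 lookahead=/ remaining=[/ id ) ) $]
Step 22: reduce F->( E ). Stack=[T / ( ( E + T * F] ptr=11 lookahead=/ remaining=[/ id ) ) $]
Step 23: reduce T->T * F. Stack=[T / ( ( E + T] ptr=11 lookahead=/ remaining=[/ id ) ) $]
Step 24: shift /. Stack=[T / ( ( E + T /] ptr=12 lookahead=id remaining=[id ) ) $]
Step 25: shift id. Stack=[T / ( ( E + T / id] ptr=13 lookahead=) remaining=[) ) $]
Step 26: reduce F->id. Stack=[T / ( ( E + T / F] ptr=13 lookahead=) remaining=[) ) $]
Step 27: reduce T->T / F. Stack=[T / ( ( E + T] ptr=13 lookahead=) remaining=[) ) $]

Answer: T / ( ( E + T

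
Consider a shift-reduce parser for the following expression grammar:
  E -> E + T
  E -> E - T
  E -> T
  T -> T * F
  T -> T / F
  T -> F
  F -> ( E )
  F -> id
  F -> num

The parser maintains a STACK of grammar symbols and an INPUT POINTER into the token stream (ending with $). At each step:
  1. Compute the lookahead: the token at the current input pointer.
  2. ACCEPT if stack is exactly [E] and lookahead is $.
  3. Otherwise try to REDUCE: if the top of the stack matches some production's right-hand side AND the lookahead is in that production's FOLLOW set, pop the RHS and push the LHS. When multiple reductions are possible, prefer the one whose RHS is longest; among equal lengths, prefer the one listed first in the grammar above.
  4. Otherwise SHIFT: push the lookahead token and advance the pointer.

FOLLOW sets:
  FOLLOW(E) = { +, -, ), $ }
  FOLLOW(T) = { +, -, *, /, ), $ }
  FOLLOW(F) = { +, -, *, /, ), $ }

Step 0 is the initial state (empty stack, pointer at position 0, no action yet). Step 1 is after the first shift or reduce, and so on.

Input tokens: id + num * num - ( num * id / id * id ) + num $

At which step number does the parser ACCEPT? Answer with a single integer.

Answer: 41

Derivation:
Step 1: shift id. Stack=[id] ptr=1 lookahead=+ remaining=[+ num * num - ( num * id / id * id ) + num $]
Step 2: reduce F->id. Stack=[F] ptr=1 lookahead=+ remaining=[+ num * num - ( num * id / id * id ) + num $]
Step 3: reduce T->F. Stack=[T] ptr=1 lookahead=+ remaining=[+ num * num - ( num * id / id * id ) + num $]
Step 4: reduce E->T. Stack=[E] ptr=1 lookahead=+ remaining=[+ num * num - ( num * id / id * id ) + num $]
Step 5: shift +. Stack=[E +] ptr=2 lookahead=num remaining=[num * num - ( num * id / id * id ) + num $]
Step 6: shift num. Stack=[E + num] ptr=3 lookahead=* remaining=[* num - ( num * id / id * id ) + num $]
Step 7: reduce F->num. Stack=[E + F] ptr=3 lookahead=* remaining=[* num - ( num * id / id * id ) + num $]
Step 8: reduce T->F. Stack=[E + T] ptr=3 lookahead=* remaining=[* num - ( num * id / id * id ) + num $]
Step 9: shift *. Stack=[E + T *] ptr=4 lookahead=num remaining=[num - ( num * id / id * id ) + num $]
Step 10: shift num. Stack=[E + T * num] ptr=5 lookahead=- remaining=[- ( num * id / id * id ) + num $]
Step 11: reduce F->num. Stack=[E + T * F] ptr=5 lookahead=- remaining=[- ( num * id / id * id ) + num $]
Step 12: reduce T->T * F. Stack=[E + T] ptr=5 lookahead=- remaining=[- ( num * id / id * id ) + num $]
Step 13: reduce E->E + T. Stack=[E] ptr=5 lookahead=- remaining=[- ( num * id / id * id ) + num $]
Step 14: shift -. Stack=[E -] ptr=6 lookahead=( remaining=[( num * id / id * id ) + num $]
Step 15: shift (. Stack=[E - (] ptr=7 lookahead=num remaining=[num * id / id * id ) + num $]
Step 16: shift num. Stack=[E - ( num] ptr=8 lookahead=* remaining=[* id / id * id ) + num $]
Step 17: reduce F->num. Stack=[E - ( F] ptr=8 lookahead=* remaining=[* id / id * id ) + num $]
Step 18: reduce T->F. Stack=[E - ( T] ptr=8 lookahead=* remaining=[* id / id * id ) + num $]
Step 19: shift *. Stack=[E - ( T *] ptr=9 lookahead=id remaining=[id / id * id ) + num $]
Step 20: shift id. Stack=[E - ( T * id] ptr=10 lookahead=/ remaining=[/ id * id ) + num $]
Step 21: reduce F->id. Stack=[E - ( T * F] ptr=10 lookahead=/ remaining=[/ id * id ) + num $]
Step 22: reduce T->T * F. Stack=[E - ( T] ptr=10 lookahead=/ remaining=[/ id * id ) + num $]
Step 23: shift /. Stack=[E - ( T /] ptr=11 lookahead=id remaining=[id * id ) + num $]
Step 24: shift id. Stack=[E - ( T / id] ptr=12 lookahead=* remaining=[* id ) + num $]
Step 25: reduce F->id. Stack=[E - ( T / F] ptr=12 lookahead=* remaining=[* id ) + num $]
Step 26: reduce T->T / F. Stack=[E - ( T] ptr=12 lookahead=* remaining=[* id ) + num $]
Step 27: shift *. Stack=[E - ( T *] ptr=13 lookahead=id remaining=[id ) + num $]
Step 28: shift id. Stack=[E - ( T * id] ptr=14 lookahead=) remaining=[) + num $]
Step 29: reduce F->id. Stack=[E - ( T * F] ptr=14 lookahead=) remaining=[) + num $]
Step 30: reduce T->T * F. Stack=[E - ( T] ptr=14 lookahead=) remaining=[) + num $]
Step 31: reduce E->T. Stack=[E - ( E] ptr=14 lookahead=) remaining=[) + num $]
Step 32: shift ). Stack=[E - ( E )] ptr=15 lookahead=+ remaining=[+ num $]
Step 33: reduce F->( E ). Stack=[E - F] ptr=15 lookahead=+ remaining=[+ num $]
Step 34: reduce T->F. Stack=[E - T] ptr=15 lookahead=+ remaining=[+ num $]
Step 35: reduce E->E - T. Stack=[E] ptr=15 lookahead=+ remaining=[+ num $]
Step 36: shift +. Stack=[E +] ptr=16 lookahead=num remaining=[num $]
Step 37: shift num. Stack=[E + num] ptr=17 lookahead=$ remaining=[$]
Step 38: reduce F->num. Stack=[E + F] ptr=17 lookahead=$ remaining=[$]
Step 39: reduce T->F. Stack=[E + T] ptr=17 lookahead=$ remaining=[$]
Step 40: reduce E->E + T. Stack=[E] ptr=17 lookahead=$ remaining=[$]
Step 41: accept. Stack=[E] ptr=17 lookahead=$ remaining=[$]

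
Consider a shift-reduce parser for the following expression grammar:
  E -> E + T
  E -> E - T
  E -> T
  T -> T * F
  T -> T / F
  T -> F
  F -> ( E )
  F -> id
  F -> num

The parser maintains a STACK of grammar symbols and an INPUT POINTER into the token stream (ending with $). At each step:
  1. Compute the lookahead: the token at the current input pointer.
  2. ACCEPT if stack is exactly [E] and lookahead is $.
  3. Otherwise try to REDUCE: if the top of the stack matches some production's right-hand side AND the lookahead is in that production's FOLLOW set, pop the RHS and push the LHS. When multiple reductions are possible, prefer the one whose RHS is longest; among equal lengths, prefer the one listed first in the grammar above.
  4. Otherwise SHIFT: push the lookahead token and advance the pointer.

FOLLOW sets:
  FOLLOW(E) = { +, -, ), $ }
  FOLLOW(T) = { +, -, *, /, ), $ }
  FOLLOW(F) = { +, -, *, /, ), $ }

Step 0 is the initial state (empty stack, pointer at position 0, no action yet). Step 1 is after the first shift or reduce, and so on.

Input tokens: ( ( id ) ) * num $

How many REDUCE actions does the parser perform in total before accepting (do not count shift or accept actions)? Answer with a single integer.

Step 1: shift (. Stack=[(] ptr=1 lookahead=( remaining=[( id ) ) * num $]
Step 2: shift (. Stack=[( (] ptr=2 lookahead=id remaining=[id ) ) * num $]
Step 3: shift id. Stack=[( ( id] ptr=3 lookahead=) remaining=[) ) * num $]
Step 4: reduce F->id. Stack=[( ( F] ptr=3 lookahead=) remaining=[) ) * num $]
Step 5: reduce T->F. Stack=[( ( T] ptr=3 lookahead=) remaining=[) ) * num $]
Step 6: reduce E->T. Stack=[( ( E] ptr=3 lookahead=) remaining=[) ) * num $]
Step 7: shift ). Stack=[( ( E )] ptr=4 lookahead=) remaining=[) * num $]
Step 8: reduce F->( E ). Stack=[( F] ptr=4 lookahead=) remaining=[) * num $]
Step 9: reduce T->F. Stack=[( T] ptr=4 lookahead=) remaining=[) * num $]
Step 10: reduce E->T. Stack=[( E] ptr=4 lookahead=) remaining=[) * num $]
Step 11: shift ). Stack=[( E )] ptr=5 lookahead=* remaining=[* num $]
Step 12: reduce F->( E ). Stack=[F] ptr=5 lookahead=* remaining=[* num $]
Step 13: reduce T->F. Stack=[T] ptr=5 lookahead=* remaining=[* num $]
Step 14: shift *. Stack=[T *] ptr=6 lookahead=num remaining=[num $]
Step 15: shift num. Stack=[T * num] ptr=7 lookahead=$ remaining=[$]
Step 16: reduce F->num. Stack=[T * F] ptr=7 lookahead=$ remaining=[$]
Step 17: reduce T->T * F. Stack=[T] ptr=7 lookahead=$ remaining=[$]
Step 18: reduce E->T. Stack=[E] ptr=7 lookahead=$ remaining=[$]
Step 19: accept. Stack=[E] ptr=7 lookahead=$ remaining=[$]

Answer: 11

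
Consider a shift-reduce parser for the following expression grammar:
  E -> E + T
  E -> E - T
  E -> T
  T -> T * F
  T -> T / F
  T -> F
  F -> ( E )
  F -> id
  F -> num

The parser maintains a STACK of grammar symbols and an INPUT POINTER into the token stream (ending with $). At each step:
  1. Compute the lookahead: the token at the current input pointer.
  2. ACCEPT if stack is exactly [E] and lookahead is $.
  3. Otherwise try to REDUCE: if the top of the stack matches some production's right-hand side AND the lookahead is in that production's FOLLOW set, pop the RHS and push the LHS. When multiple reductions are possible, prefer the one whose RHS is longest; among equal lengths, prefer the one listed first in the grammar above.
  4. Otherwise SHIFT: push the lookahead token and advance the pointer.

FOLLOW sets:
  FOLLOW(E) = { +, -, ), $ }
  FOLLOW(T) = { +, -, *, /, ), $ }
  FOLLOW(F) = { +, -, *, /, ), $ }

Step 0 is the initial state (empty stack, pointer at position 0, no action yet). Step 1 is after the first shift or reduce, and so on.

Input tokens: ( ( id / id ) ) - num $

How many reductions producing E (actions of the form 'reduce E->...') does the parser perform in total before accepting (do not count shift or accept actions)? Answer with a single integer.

Step 1: shift (. Stack=[(] ptr=1 lookahead=( remaining=[( id / id ) ) - num $]
Step 2: shift (. Stack=[( (] ptr=2 lookahead=id remaining=[id / id ) ) - num $]
Step 3: shift id. Stack=[( ( id] ptr=3 lookahead=/ remaining=[/ id ) ) - num $]
Step 4: reduce F->id. Stack=[( ( F] ptr=3 lookahead=/ remaining=[/ id ) ) - num $]
Step 5: reduce T->F. Stack=[( ( T] ptr=3 lookahead=/ remaining=[/ id ) ) - num $]
Step 6: shift /. Stack=[( ( T /] ptr=4 lookahead=id remaining=[id ) ) - num $]
Step 7: shift id. Stack=[( ( T / id] ptr=5 lookahead=) remaining=[) ) - num $]
Step 8: reduce F->id. Stack=[( ( T / F] ptr=5 lookahead=) remaining=[) ) - num $]
Step 9: reduce T->T / F. Stack=[( ( T] ptr=5 lookahead=) remaining=[) ) - num $]
Step 10: reduce E->T. Stack=[( ( E] ptr=5 lookahead=) remaining=[) ) - num $]
Step 11: shift ). Stack=[( ( E )] ptr=6 lookahead=) remaining=[) - num $]
Step 12: reduce F->( E ). Stack=[( F] ptr=6 lookahead=) remaining=[) - num $]
Step 13: reduce T->F. Stack=[( T] ptr=6 lookahead=) remaining=[) - num $]
Step 14: reduce E->T. Stack=[( E] ptr=6 lookahead=) remaining=[) - num $]
Step 15: shift ). Stack=[( E )] ptr=7 lookahead=- remaining=[- num $]
Step 16: reduce F->( E ). Stack=[F] ptr=7 lookahead=- remaining=[- num $]
Step 17: reduce T->F. Stack=[T] ptr=7 lookahead=- remaining=[- num $]
Step 18: reduce E->T. Stack=[E] ptr=7 lookahead=- remaining=[- num $]
Step 19: shift -. Stack=[E -] ptr=8 lookahead=num remaining=[num $]
Step 20: shift num. Stack=[E - num] ptr=9 lookahead=$ remaining=[$]
Step 21: reduce F->num. Stack=[E - F] ptr=9 lookahead=$ remaining=[$]
Step 22: reduce T->F. Stack=[E - T] ptr=9 lookahead=$ remaining=[$]
Step 23: reduce E->E - T. Stack=[E] ptr=9 lookahead=$ remaining=[$]
Step 24: accept. Stack=[E] ptr=9 lookahead=$ remaining=[$]

Answer: 4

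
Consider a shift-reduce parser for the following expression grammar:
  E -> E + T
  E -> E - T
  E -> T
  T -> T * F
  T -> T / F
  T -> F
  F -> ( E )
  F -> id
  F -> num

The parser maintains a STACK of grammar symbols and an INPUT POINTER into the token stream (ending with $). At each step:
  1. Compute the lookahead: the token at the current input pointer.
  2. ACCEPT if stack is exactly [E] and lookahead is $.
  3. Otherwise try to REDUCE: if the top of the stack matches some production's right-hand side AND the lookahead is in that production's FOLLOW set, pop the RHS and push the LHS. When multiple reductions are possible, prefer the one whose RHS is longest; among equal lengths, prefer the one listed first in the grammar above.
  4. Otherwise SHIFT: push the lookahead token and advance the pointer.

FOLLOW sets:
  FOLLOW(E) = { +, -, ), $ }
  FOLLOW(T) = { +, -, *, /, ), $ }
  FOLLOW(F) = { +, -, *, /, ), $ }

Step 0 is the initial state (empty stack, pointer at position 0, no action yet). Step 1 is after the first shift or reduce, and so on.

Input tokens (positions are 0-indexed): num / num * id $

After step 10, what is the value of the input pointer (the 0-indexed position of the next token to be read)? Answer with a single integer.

Answer: 5

Derivation:
Step 1: shift num. Stack=[num] ptr=1 lookahead=/ remaining=[/ num * id $]
Step 2: reduce F->num. Stack=[F] ptr=1 lookahead=/ remaining=[/ num * id $]
Step 3: reduce T->F. Stack=[T] ptr=1 lookahead=/ remaining=[/ num * id $]
Step 4: shift /. Stack=[T /] ptr=2 lookahead=num remaining=[num * id $]
Step 5: shift num. Stack=[T / num] ptr=3 lookahead=* remaining=[* id $]
Step 6: reduce F->num. Stack=[T / F] ptr=3 lookahead=* remaining=[* id $]
Step 7: reduce T->T / F. Stack=[T] ptr=3 lookahead=* remaining=[* id $]
Step 8: shift *. Stack=[T *] ptr=4 lookahead=id remaining=[id $]
Step 9: shift id. Stack=[T * id] ptr=5 lookahead=$ remaining=[$]
Step 10: reduce F->id. Stack=[T * F] ptr=5 lookahead=$ remaining=[$]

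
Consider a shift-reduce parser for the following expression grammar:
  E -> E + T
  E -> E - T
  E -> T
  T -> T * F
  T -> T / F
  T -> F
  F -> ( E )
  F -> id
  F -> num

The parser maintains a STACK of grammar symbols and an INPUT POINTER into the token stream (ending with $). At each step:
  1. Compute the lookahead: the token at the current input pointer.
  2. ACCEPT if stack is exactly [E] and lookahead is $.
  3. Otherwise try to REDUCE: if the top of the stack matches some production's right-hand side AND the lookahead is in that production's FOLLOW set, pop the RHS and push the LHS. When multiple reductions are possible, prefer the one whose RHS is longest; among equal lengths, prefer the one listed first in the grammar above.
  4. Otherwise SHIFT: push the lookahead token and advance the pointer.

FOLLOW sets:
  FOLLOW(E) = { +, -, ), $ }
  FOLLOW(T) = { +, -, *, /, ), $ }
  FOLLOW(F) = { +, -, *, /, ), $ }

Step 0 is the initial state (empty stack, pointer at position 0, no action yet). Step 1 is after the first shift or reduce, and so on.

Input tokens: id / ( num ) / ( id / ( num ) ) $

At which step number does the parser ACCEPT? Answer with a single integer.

Answer: 32

Derivation:
Step 1: shift id. Stack=[id] ptr=1 lookahead=/ remaining=[/ ( num ) / ( id / ( num ) ) $]
Step 2: reduce F->id. Stack=[F] ptr=1 lookahead=/ remaining=[/ ( num ) / ( id / ( num ) ) $]
Step 3: reduce T->F. Stack=[T] ptr=1 lookahead=/ remaining=[/ ( num ) / ( id / ( num ) ) $]
Step 4: shift /. Stack=[T /] ptr=2 lookahead=( remaining=[( num ) / ( id / ( num ) ) $]
Step 5: shift (. Stack=[T / (] ptr=3 lookahead=num remaining=[num ) / ( id / ( num ) ) $]
Step 6: shift num. Stack=[T / ( num] ptr=4 lookahead=) remaining=[) / ( id / ( num ) ) $]
Step 7: reduce F->num. Stack=[T / ( F] ptr=4 lookahead=) remaining=[) / ( id / ( num ) ) $]
Step 8: reduce T->F. Stack=[T / ( T] ptr=4 lookahead=) remaining=[) / ( id / ( num ) ) $]
Step 9: reduce E->T. Stack=[T / ( E] ptr=4 lookahead=) remaining=[) / ( id / ( num ) ) $]
Step 10: shift ). Stack=[T / ( E )] ptr=5 lookahead=/ remaining=[/ ( id / ( num ) ) $]
Step 11: reduce F->( E ). Stack=[T / F] ptr=5 lookahead=/ remaining=[/ ( id / ( num ) ) $]
Step 12: reduce T->T / F. Stack=[T] ptr=5 lookahead=/ remaining=[/ ( id / ( num ) ) $]
Step 13: shift /. Stack=[T /] ptr=6 lookahead=( remaining=[( id / ( num ) ) $]
Step 14: shift (. Stack=[T / (] ptr=7 lookahead=id remaining=[id / ( num ) ) $]
Step 15: shift id. Stack=[T / ( id] ptr=8 lookahead=/ remaining=[/ ( num ) ) $]
Step 16: reduce F->id. Stack=[T / ( F] ptr=8 lookahead=/ remaining=[/ ( num ) ) $]
Step 17: reduce T->F. Stack=[T / ( T] ptr=8 lookahead=/ remaining=[/ ( num ) ) $]
Step 18: shift /. Stack=[T / ( T /] ptr=9 lookahead=( remaining=[( num ) ) $]
Step 19: shift (. Stack=[T / ( T / (] ptr=10 lookahead=num remaining=[num ) ) $]
Step 20: shift num. Stack=[T / ( T / ( num] ptr=11 lookahead=) remaining=[) ) $]
Step 21: reduce F->num. Stack=[T / ( T / ( F] ptr=11 lookahead=) remaining=[) ) $]
Step 22: reduce T->F. Stack=[T / ( T / ( T] ptr=11 lookahead=) remaining=[) ) $]
Step 23: reduce E->T. Stack=[T / ( T / ( E] ptr=11 lookahead=) remaining=[) ) $]
Step 24: shift ). Stack=[T / ( T / ( E )] ptr=12 lookahead=) remaining=[) $]
Step 25: reduce F->( E ). Stack=[T / ( T / F] ptr=12 lookahead=) remaining=[) $]
Step 26: reduce T->T / F. Stack=[T / ( T] ptr=12 lookahead=) remaining=[) $]
Step 27: reduce E->T. Stack=[T / ( E] ptr=12 lookahead=) remaining=[) $]
Step 28: shift ). Stack=[T / ( E )] ptr=13 lookahead=$ remaining=[$]
Step 29: reduce F->( E ). Stack=[T / F] ptr=13 lookahead=$ remaining=[$]
Step 30: reduce T->T / F. Stack=[T] ptr=13 lookahead=$ remaining=[$]
Step 31: reduce E->T. Stack=[E] ptr=13 lookahead=$ remaining=[$]
Step 32: accept. Stack=[E] ptr=13 lookahead=$ remaining=[$]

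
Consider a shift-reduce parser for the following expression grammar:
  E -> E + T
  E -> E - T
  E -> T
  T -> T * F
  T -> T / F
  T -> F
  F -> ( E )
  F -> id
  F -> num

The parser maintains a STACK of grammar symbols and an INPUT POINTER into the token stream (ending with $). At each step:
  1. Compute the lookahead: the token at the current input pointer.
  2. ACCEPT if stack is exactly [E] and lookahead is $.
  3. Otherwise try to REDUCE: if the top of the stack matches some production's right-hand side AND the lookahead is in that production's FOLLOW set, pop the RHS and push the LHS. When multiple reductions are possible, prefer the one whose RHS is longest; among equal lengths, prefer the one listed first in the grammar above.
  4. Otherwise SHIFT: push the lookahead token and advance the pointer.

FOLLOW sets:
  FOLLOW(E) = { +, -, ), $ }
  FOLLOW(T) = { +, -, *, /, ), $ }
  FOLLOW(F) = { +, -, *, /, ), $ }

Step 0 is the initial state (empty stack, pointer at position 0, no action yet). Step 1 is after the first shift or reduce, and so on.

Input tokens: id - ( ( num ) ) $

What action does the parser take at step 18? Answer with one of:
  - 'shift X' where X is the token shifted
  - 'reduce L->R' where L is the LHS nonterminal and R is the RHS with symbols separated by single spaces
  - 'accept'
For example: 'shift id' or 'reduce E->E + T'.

Answer: reduce T->F

Derivation:
Step 1: shift id. Stack=[id] ptr=1 lookahead=- remaining=[- ( ( num ) ) $]
Step 2: reduce F->id. Stack=[F] ptr=1 lookahead=- remaining=[- ( ( num ) ) $]
Step 3: reduce T->F. Stack=[T] ptr=1 lookahead=- remaining=[- ( ( num ) ) $]
Step 4: reduce E->T. Stack=[E] ptr=1 lookahead=- remaining=[- ( ( num ) ) $]
Step 5: shift -. Stack=[E -] ptr=2 lookahead=( remaining=[( ( num ) ) $]
Step 6: shift (. Stack=[E - (] ptr=3 lookahead=( remaining=[( num ) ) $]
Step 7: shift (. Stack=[E - ( (] ptr=4 lookahead=num remaining=[num ) ) $]
Step 8: shift num. Stack=[E - ( ( num] ptr=5 lookahead=) remaining=[) ) $]
Step 9: reduce F->num. Stack=[E - ( ( F] ptr=5 lookahead=) remaining=[) ) $]
Step 10: reduce T->F. Stack=[E - ( ( T] ptr=5 lookahead=) remaining=[) ) $]
Step 11: reduce E->T. Stack=[E - ( ( E] ptr=5 lookahead=) remaining=[) ) $]
Step 12: shift ). Stack=[E - ( ( E )] ptr=6 lookahead=) remaining=[) $]
Step 13: reduce F->( E ). Stack=[E - ( F] ptr=6 lookahead=) remaining=[) $]
Step 14: reduce T->F. Stack=[E - ( T] ptr=6 lookahead=) remaining=[) $]
Step 15: reduce E->T. Stack=[E - ( E] ptr=6 lookahead=) remaining=[) $]
Step 16: shift ). Stack=[E - ( E )] ptr=7 lookahead=$ remaining=[$]
Step 17: reduce F->( E ). Stack=[E - F] ptr=7 lookahead=$ remaining=[$]
Step 18: reduce T->F. Stack=[E - T] ptr=7 lookahead=$ remaining=[$]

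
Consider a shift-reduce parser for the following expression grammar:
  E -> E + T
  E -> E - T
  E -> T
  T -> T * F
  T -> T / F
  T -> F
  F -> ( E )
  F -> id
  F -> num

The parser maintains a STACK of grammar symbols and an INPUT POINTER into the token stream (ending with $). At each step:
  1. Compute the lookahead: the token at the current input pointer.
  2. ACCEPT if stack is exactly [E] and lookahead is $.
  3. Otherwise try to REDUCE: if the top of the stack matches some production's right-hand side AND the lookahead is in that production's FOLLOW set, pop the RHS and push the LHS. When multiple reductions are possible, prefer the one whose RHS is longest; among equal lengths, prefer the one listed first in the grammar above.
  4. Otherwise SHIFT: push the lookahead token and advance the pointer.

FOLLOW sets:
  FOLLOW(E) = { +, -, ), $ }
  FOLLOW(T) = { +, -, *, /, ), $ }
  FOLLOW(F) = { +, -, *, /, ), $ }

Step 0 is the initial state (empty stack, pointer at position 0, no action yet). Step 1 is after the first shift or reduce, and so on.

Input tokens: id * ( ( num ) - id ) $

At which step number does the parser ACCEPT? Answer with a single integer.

Step 1: shift id. Stack=[id] ptr=1 lookahead=* remaining=[* ( ( num ) - id ) $]
Step 2: reduce F->id. Stack=[F] ptr=1 lookahead=* remaining=[* ( ( num ) - id ) $]
Step 3: reduce T->F. Stack=[T] ptr=1 lookahead=* remaining=[* ( ( num ) - id ) $]
Step 4: shift *. Stack=[T *] ptr=2 lookahead=( remaining=[( ( num ) - id ) $]
Step 5: shift (. Stack=[T * (] ptr=3 lookahead=( remaining=[( num ) - id ) $]
Step 6: shift (. Stack=[T * ( (] ptr=4 lookahead=num remaining=[num ) - id ) $]
Step 7: shift num. Stack=[T * ( ( num] ptr=5 lookahead=) remaining=[) - id ) $]
Step 8: reduce F->num. Stack=[T * ( ( F] ptr=5 lookahead=) remaining=[) - id ) $]
Step 9: reduce T->F. Stack=[T * ( ( T] ptr=5 lookahead=) remaining=[) - id ) $]
Step 10: reduce E->T. Stack=[T * ( ( E] ptr=5 lookahead=) remaining=[) - id ) $]
Step 11: shift ). Stack=[T * ( ( E )] ptr=6 lookahead=- remaining=[- id ) $]
Step 12: reduce F->( E ). Stack=[T * ( F] ptr=6 lookahead=- remaining=[- id ) $]
Step 13: reduce T->F. Stack=[T * ( T] ptr=6 lookahead=- remaining=[- id ) $]
Step 14: reduce E->T. Stack=[T * ( E] ptr=6 lookahead=- remaining=[- id ) $]
Step 15: shift -. Stack=[T * ( E -] ptr=7 lookahead=id remaining=[id ) $]
Step 16: shift id. Stack=[T * ( E - id] ptr=8 lookahead=) remaining=[) $]
Step 17: reduce F->id. Stack=[T * ( E - F] ptr=8 lookahead=) remaining=[) $]
Step 18: reduce T->F. Stack=[T * ( E - T] ptr=8 lookahead=) remaining=[) $]
Step 19: reduce E->E - T. Stack=[T * ( E] ptr=8 lookahead=) remaining=[) $]
Step 20: shift ). Stack=[T * ( E )] ptr=9 lookahead=$ remaining=[$]
Step 21: reduce F->( E ). Stack=[T * F] ptr=9 lookahead=$ remaining=[$]
Step 22: reduce T->T * F. Stack=[T] ptr=9 lookahead=$ remaining=[$]
Step 23: reduce E->T. Stack=[E] ptr=9 lookahead=$ remaining=[$]
Step 24: accept. Stack=[E] ptr=9 lookahead=$ remaining=[$]

Answer: 24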